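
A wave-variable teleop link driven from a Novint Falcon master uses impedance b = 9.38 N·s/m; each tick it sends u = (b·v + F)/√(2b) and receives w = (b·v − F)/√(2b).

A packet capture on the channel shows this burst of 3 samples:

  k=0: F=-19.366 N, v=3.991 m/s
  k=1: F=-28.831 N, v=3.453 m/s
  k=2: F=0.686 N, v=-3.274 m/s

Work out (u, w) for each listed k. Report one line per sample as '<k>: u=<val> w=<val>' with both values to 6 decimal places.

0: u=4.171878 w=13.114266
1: u=0.821498 w=14.134417
2: u=-6.931925 w=-7.248691

k=0: b·v=9.38×3.991=37.435580; √(2b)=4.331282; u=(37.435580+(-19.366))/4.331282=4.171878, w=(37.435580−(-19.366))/4.331282=13.114266
k=1: b·v=9.38×3.453=32.389140; √(2b)=4.331282; u=(32.389140+(-28.831))/4.331282=0.821498, w=(32.389140−(-28.831))/4.331282=14.134417
k=2: b·v=9.38×(-3.274)=-30.710120; √(2b)=4.331282; u=(-30.710120+0.686)/4.331282=-6.931925, w=(-30.710120−0.686)/4.331282=-7.248691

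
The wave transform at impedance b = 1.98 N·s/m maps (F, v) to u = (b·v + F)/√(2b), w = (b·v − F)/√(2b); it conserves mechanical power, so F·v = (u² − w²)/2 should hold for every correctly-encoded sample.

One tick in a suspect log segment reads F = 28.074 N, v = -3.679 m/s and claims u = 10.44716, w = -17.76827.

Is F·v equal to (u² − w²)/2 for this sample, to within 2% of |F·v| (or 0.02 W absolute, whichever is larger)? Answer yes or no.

F·v = 28.074×(-3.679) = -103.28425 W.
(u² − w²)/2 = (109.14315 − 315.71142)/2 = -103.28413 W.
|Δ| = 0.00011;  2% of max(1, |F·v|) = 2.06568.

yes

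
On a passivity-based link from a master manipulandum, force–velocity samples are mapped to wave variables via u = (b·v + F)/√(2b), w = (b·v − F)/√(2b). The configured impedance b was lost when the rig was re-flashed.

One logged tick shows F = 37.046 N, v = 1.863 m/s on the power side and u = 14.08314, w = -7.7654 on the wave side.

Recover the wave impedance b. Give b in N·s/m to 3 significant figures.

b = 5.75 N·s/m

u + w = 6.3177;  u + w = √(2b)·v, so √(2b) = 6.3177/1.863 = 3.3912.
b = (√(2b))²/2 = 11.5000/2 = 5.7500.
(Check via u − w = 2F/√(2b): u − w = 21.8485, 2F/√(2b) = 21.8485.)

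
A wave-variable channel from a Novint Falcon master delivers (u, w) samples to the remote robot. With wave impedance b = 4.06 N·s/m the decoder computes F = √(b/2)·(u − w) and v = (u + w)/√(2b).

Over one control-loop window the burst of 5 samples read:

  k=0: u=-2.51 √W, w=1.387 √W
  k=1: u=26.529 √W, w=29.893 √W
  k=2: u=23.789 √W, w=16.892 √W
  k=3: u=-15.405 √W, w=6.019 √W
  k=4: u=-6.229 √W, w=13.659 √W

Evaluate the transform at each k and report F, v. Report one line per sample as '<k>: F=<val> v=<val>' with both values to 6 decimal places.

0: F=-5.552370 v=-0.394096
1: F=-4.792962 v=19.800240
2: F=9.826712 v=14.276232
3: F=-30.524501 v=-3.293840
4: F=-28.336038 v=2.607419

k=0: u−w=-3.897000, u+w=-1.123000; √(b/2)=1.424781, √(2b)=2.849561; F=1.424781×(-3.897)=-5.552370, v=-1.123000/2.849561=-0.394096
k=1: u−w=-3.364000, u+w=56.422000; √(b/2)=1.424781, √(2b)=2.849561; F=1.424781×(-3.364)=-4.792962, v=56.422000/2.849561=19.800240
k=2: u−w=6.897000, u+w=40.681000; √(b/2)=1.424781, √(2b)=2.849561; F=1.424781×6.897=9.826712, v=40.681000/2.849561=14.276232
k=3: u−w=-21.424000, u+w=-9.386000; √(b/2)=1.424781, √(2b)=2.849561; F=1.424781×(-21.424)=-30.524501, v=-9.386000/2.849561=-3.293840
k=4: u−w=-19.888000, u+w=7.430000; √(b/2)=1.424781, √(2b)=2.849561; F=1.424781×(-19.888)=-28.336038, v=7.430000/2.849561=2.607419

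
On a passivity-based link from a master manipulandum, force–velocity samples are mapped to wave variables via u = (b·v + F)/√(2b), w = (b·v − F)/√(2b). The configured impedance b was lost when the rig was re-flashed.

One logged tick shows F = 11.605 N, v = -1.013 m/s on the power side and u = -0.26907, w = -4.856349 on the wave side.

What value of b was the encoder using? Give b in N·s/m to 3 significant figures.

u + w = -5.125419;  u + w = √(2b)·v, so √(2b) = -5.125419/(-1.013) = 5.059644.
b = (√(2b))²/2 = 25.599994/2 = 12.799997.
(Check via u − w = 2F/√(2b): u − w = 4.587279, 2F/√(2b) = 4.587280.)

b = 12.8 N·s/m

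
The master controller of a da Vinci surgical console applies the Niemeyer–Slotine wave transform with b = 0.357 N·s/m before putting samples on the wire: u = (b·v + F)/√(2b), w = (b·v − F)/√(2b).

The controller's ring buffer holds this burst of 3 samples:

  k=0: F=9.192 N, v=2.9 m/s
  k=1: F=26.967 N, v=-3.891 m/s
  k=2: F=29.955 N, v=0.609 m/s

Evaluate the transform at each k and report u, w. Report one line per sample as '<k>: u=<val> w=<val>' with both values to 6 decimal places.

0: u=12.103526 w=-9.653068
1: u=30.270249 w=-33.558087
2: u=35.707623 w=-35.193027

k=0: b·v=0.357×2.9=1.035300; √(2b)=0.844985; u=(1.035300+9.192)/0.844985=12.103526, w=(1.035300−9.192)/0.844985=-9.653068
k=1: b·v=0.357×(-3.891)=-1.389087; √(2b)=0.844985; u=(-1.389087+26.967)/0.844985=30.270249, w=(-1.389087−26.967)/0.844985=-33.558087
k=2: b·v=0.357×0.609=0.217413; √(2b)=0.844985; u=(0.217413+29.955)/0.844985=35.707623, w=(0.217413−29.955)/0.844985=-35.193027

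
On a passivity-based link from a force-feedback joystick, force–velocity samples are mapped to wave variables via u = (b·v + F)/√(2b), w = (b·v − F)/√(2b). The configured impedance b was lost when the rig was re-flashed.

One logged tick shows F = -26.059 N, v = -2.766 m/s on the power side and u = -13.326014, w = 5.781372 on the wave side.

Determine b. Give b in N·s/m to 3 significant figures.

u + w = -7.544642;  u + w = √(2b)·v, so √(2b) = -7.544642/(-2.766) = 2.727636.
b = (√(2b))²/2 = 7.440000/2 = 3.720000.
(Check via u − w = 2F/√(2b): u − w = -19.107386, 2F/√(2b) = -19.107386.)

b = 3.72 N·s/m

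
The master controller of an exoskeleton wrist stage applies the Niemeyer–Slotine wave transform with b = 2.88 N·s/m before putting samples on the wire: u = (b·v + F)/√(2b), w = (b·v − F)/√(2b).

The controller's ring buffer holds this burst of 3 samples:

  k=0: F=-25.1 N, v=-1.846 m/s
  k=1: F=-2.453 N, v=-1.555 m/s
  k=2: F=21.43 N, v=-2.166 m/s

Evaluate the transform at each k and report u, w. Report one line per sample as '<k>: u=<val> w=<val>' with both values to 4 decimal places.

0: u=-12.6735 w=8.2431
1: u=-2.8881 w=-0.8439
2: u=6.3300 w=-11.5284

k=0: b·v=2.88×(-1.846)=-5.3165; √(2b)=2.4000; u=(-5.3165+(-25.1))/2.4000=-12.6735, w=(-5.3165−(-25.1))/2.4000=8.2431
k=1: b·v=2.88×(-1.555)=-4.4784; √(2b)=2.4000; u=(-4.4784+(-2.453))/2.4000=-2.8881, w=(-4.4784−(-2.453))/2.4000=-0.8439
k=2: b·v=2.88×(-2.166)=-6.2381; √(2b)=2.4000; u=(-6.2381+21.43)/2.4000=6.3300, w=(-6.2381−21.43)/2.4000=-11.5284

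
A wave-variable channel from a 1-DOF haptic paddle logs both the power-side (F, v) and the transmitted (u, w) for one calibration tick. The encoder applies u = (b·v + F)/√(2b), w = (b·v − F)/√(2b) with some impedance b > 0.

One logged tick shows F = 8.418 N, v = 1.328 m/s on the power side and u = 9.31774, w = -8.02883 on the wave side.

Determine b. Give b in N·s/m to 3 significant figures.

u + w = 1.28891;  u + w = √(2b)·v, so √(2b) = 1.28891/1.328 = 0.97056.
b = (√(2b))²/2 = 0.94200/2 = 0.47100.
(Check via u − w = 2F/√(2b): u − w = 17.34657, 2F/√(2b) = 17.34660.)

b = 0.471 N·s/m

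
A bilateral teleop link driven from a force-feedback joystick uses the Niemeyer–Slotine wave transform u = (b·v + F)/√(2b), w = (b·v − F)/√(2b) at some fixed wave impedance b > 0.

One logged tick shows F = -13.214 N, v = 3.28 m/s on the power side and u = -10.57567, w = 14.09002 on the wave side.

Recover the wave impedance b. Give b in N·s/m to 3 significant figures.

b = 0.574 N·s/m

u + w = 3.5144;  u + w = √(2b)·v, so √(2b) = 3.5144/3.28 = 1.0714.
b = (√(2b))²/2 = 1.1480/2 = 0.5740.
(Check via u − w = 2F/√(2b): u − w = -24.6657, 2F/√(2b) = -24.6657.)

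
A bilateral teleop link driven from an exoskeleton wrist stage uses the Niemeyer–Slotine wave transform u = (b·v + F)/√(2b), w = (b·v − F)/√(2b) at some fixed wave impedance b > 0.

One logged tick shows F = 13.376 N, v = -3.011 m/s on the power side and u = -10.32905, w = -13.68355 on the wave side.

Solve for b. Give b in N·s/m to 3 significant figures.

b = 31.8 N·s/m

u + w = -24.0126;  u + w = √(2b)·v, so √(2b) = -24.0126/(-3.011) = 7.9750.
b = (√(2b))²/2 = 63.6000/2 = 31.8000.
(Check via u − w = 2F/√(2b): u − w = 3.3545, 2F/√(2b) = 3.3545.)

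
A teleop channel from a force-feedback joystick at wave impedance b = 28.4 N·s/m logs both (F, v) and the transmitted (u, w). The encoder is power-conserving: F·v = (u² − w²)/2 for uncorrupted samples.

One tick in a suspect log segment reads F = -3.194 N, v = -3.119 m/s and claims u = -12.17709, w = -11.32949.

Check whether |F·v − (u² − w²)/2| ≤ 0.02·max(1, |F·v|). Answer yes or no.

F·v = (-3.194)×(-3.119) = 9.9621 W.
(u² − w²)/2 = (148.2815 − 128.3573)/2 = 9.9621 W.
|Δ| = 0.0000;  2% of max(1, |F·v|) = 0.1992.

yes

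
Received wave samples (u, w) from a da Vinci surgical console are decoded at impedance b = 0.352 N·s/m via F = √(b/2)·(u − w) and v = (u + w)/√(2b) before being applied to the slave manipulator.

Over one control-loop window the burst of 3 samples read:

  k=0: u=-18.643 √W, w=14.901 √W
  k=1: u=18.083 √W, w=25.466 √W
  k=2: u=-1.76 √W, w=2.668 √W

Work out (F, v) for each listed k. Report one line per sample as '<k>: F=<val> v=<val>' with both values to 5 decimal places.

k=0: u−w=-33.54400, u+w=-3.74200; √(b/2)=0.41952, √(2b)=0.83905; F=0.41952×(-33.544)=-14.07250, v=-3.74200/0.83905=-4.45982
k=1: u−w=-7.38300, u+w=43.54900; √(b/2)=0.41952, √(2b)=0.83905; F=0.41952×(-7.383)=-3.09734, v=43.54900/0.83905=51.90293
k=2: u−w=-4.42800, u+w=0.90800; √(b/2)=0.41952, √(2b)=0.83905; F=0.41952×(-4.428)=-1.85765, v=0.90800/0.83905=1.08218

0: F=-14.07250 v=-4.45982
1: F=-3.09734 v=51.90293
2: F=-1.85765 v=1.08218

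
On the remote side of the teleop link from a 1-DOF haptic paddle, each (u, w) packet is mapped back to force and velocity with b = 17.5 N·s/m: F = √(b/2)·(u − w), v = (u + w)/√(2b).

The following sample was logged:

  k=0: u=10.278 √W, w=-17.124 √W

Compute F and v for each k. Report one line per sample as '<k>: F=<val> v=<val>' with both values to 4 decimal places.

0: F=81.0562 v=-1.1572

k=0: u−w=27.4020, u+w=-6.8460; √(b/2)=2.9580, √(2b)=5.9161; F=2.9580×27.402=81.0562, v=-6.8460/5.9161=-1.1572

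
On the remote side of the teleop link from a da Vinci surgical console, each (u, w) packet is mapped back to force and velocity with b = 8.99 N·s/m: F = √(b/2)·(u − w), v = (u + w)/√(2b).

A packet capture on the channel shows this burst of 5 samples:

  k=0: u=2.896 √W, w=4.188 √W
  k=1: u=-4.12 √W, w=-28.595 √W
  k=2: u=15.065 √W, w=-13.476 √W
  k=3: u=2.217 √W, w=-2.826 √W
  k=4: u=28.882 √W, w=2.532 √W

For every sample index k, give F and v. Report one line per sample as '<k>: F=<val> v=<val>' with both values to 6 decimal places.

k=0: u−w=-1.292000, u+w=7.084000; √(b/2)=2.120142, √(2b)=4.240283; F=2.120142×(-1.292)=-2.739223, v=7.084000/4.240283=1.670643
k=1: u−w=24.475000, u+w=-32.715000; √(b/2)=2.120142, √(2b)=4.240283; F=2.120142×24.475=51.890463, v=-32.715000/4.240283=-7.715287
k=2: u−w=28.541000, u+w=1.589000; √(b/2)=2.120142, √(2b)=4.240283; F=2.120142×28.541=60.510959, v=1.589000/4.240283=0.374739
k=3: u−w=5.043000, u+w=-0.609000; √(b/2)=2.120142, √(2b)=4.240283; F=2.120142×5.043=10.691874, v=-0.609000/4.240283=-0.143622
k=4: u−w=26.350000, u+w=31.414000; √(b/2)=2.120142, √(2b)=4.240283; F=2.120142×26.35=55.865729, v=31.414000/4.240283=7.408468

0: F=-2.739223 v=1.670643
1: F=51.890463 v=-7.715287
2: F=60.510959 v=0.374739
3: F=10.691874 v=-0.143622
4: F=55.865729 v=7.408468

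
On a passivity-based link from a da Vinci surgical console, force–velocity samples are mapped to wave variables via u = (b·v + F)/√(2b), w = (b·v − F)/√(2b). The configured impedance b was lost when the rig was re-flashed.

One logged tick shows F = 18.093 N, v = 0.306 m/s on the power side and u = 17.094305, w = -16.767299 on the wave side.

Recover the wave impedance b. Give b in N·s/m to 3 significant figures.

u + w = 0.327006;  u + w = √(2b)·v, so √(2b) = 0.327006/0.306 = 1.068647.
b = (√(2b))²/2 = 1.142007/2 = 0.571003.
(Check via u − w = 2F/√(2b): u − w = 33.861604, 2F/√(2b) = 33.861507.)

b = 0.571 N·s/m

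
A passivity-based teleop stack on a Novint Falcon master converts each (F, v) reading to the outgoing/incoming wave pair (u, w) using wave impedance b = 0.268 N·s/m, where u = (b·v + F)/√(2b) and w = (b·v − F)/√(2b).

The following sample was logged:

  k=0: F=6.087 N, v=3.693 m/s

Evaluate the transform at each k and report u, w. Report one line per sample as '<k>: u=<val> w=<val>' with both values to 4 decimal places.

k=0: b·v=0.268×3.693=0.9897; √(2b)=0.7321; u=(0.9897+6.087)/0.7321=9.6661, w=(0.9897−6.087)/0.7321=-6.9623

0: u=9.6661 w=-6.9623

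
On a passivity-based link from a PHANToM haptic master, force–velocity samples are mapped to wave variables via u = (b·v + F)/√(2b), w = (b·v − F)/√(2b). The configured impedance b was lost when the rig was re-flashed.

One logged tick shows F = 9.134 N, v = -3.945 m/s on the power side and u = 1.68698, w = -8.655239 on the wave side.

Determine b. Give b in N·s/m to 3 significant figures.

b = 1.56 N·s/m

u + w = -6.968259;  u + w = √(2b)·v, so √(2b) = -6.968259/(-3.945) = 1.766352.
b = (√(2b))²/2 = 3.120000/2 = 1.560000.
(Check via u − w = 2F/√(2b): u − w = 10.342219, 2F/√(2b) = 10.342219.)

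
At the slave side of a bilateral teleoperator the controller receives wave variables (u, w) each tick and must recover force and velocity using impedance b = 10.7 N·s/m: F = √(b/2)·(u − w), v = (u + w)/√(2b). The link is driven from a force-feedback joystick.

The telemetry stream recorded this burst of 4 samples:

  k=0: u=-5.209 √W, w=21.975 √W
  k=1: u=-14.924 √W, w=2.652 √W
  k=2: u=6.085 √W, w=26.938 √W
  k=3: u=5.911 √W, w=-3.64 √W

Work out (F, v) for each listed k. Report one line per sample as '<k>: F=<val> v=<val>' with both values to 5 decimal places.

0: F=-62.87677 v=3.62429
1: F=-40.65341 v=-2.65282
2: F=-48.23313 v=7.13854
3: F=22.09153 v=0.49092

k=0: u−w=-27.18400, u+w=16.76600; √(b/2)=2.31301, √(2b)=4.62601; F=2.31301×(-27.184)=-62.87677, v=16.76600/4.62601=3.62429
k=1: u−w=-17.57600, u+w=-12.27200; √(b/2)=2.31301, √(2b)=4.62601; F=2.31301×(-17.576)=-40.65341, v=-12.27200/4.62601=-2.65282
k=2: u−w=-20.85300, u+w=33.02300; √(b/2)=2.31301, √(2b)=4.62601; F=2.31301×(-20.853)=-48.23313, v=33.02300/4.62601=7.13854
k=3: u−w=9.55100, u+w=2.27100; √(b/2)=2.31301, √(2b)=4.62601; F=2.31301×9.551=22.09153, v=2.27100/4.62601=0.49092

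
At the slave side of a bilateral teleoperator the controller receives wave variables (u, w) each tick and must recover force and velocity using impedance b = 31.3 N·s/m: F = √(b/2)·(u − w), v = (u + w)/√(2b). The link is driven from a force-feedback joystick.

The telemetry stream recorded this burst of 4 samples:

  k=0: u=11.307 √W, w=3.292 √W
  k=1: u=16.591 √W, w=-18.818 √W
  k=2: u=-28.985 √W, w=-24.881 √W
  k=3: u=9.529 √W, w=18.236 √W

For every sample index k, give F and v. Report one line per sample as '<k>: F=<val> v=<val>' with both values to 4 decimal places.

0: F=31.7074 v=1.8452
1: F=140.0783 v=-0.2815
2: F=-16.2355 v=-6.8081
3: F=-34.4450 v=3.5092

k=0: u−w=8.0150, u+w=14.5990; √(b/2)=3.9560, √(2b)=7.9120; F=3.9560×8.015=31.7074, v=14.5990/7.9120=1.8452
k=1: u−w=35.4090, u+w=-2.2270; √(b/2)=3.9560, √(2b)=7.9120; F=3.9560×35.409=140.0783, v=-2.2270/7.9120=-0.2815
k=2: u−w=-4.1040, u+w=-53.8660; √(b/2)=3.9560, √(2b)=7.9120; F=3.9560×(-4.104)=-16.2355, v=-53.8660/7.9120=-6.8081
k=3: u−w=-8.7070, u+w=27.7650; √(b/2)=3.9560, √(2b)=7.9120; F=3.9560×(-8.707)=-34.4450, v=27.7650/7.9120=3.5092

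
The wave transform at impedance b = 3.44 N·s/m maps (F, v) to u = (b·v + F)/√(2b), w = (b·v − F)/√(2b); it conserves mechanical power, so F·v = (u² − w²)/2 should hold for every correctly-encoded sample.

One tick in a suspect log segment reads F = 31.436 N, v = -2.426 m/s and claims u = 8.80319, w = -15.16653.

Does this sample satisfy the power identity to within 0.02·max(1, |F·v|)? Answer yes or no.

yes

F·v = 31.436×(-2.426) = -76.26374 W.
(u² − w²)/2 = (77.49615 − 230.02363)/2 = -76.26374 W.
|Δ| = 0.00000;  2% of max(1, |F·v|) = 1.52527.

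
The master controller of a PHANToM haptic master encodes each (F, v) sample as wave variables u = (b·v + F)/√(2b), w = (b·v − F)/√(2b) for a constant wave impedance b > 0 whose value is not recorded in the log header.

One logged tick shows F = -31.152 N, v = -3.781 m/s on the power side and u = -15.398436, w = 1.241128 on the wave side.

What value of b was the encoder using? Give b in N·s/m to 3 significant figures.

u + w = -14.157308;  u + w = √(2b)·v, so √(2b) = -14.157308/(-3.781) = 3.744329.
b = (√(2b))²/2 = 14.020000/2 = 7.010000.
(Check via u − w = 2F/√(2b): u − w = -16.639564, 2F/√(2b) = -16.639563.)

b = 7.01 N·s/m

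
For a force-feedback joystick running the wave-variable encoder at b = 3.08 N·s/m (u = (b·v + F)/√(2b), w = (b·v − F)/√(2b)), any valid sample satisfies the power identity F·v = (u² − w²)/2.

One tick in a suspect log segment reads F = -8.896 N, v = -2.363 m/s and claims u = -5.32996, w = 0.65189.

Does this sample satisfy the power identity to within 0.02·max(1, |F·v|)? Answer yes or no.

F·v = (-8.896)×(-2.363) = 21.02125 W.
(u² − w²)/2 = (28.40847 − 0.42496)/2 = 13.99176 W.
|Δ| = 7.02949;  2% of max(1, |F·v|) = 0.42042.

no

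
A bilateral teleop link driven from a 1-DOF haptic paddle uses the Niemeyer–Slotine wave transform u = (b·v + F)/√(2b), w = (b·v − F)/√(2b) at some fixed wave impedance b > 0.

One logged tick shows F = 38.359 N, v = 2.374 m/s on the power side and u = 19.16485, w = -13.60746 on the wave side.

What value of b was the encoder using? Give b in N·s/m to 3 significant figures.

u + w = 5.5574;  u + w = √(2b)·v, so √(2b) = 5.5574/2.374 = 2.3409.
b = (√(2b))²/2 = 5.4800/2 = 2.7400.
(Check via u − w = 2F/√(2b): u − w = 32.7723, 2F/√(2b) = 32.7723.)

b = 2.74 N·s/m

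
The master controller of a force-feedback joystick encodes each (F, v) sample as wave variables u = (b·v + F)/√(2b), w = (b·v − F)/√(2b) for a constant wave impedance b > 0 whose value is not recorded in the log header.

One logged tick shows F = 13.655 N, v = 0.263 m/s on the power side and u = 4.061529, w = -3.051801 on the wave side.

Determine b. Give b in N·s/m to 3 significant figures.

u + w = 1.009728;  u + w = √(2b)·v, so √(2b) = 1.009728/0.263 = 3.839270.
b = (√(2b))²/2 = 14.739994/2 = 7.369997.
(Check via u − w = 2F/√(2b): u − w = 7.113330, 2F/√(2b) = 7.113332.)

b = 7.37 N·s/m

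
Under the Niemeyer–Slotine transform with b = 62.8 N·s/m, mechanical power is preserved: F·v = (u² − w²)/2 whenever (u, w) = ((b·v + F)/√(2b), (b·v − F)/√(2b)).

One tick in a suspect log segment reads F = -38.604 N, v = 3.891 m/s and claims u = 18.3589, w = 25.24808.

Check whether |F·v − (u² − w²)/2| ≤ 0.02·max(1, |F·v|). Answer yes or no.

yes

F·v = (-38.604)×3.891 = -150.20816 W.
(u² − w²)/2 = (337.04921 − 637.46554)/2 = -150.20817 W.
|Δ| = 0.00000;  2% of max(1, |F·v|) = 3.00416.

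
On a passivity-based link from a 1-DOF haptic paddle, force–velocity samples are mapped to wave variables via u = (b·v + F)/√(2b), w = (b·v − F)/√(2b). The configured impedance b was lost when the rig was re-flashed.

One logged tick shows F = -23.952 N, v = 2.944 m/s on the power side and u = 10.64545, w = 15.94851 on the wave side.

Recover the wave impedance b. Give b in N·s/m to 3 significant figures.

u + w = 26.5940;  u + w = √(2b)·v, so √(2b) = 26.5940/2.944 = 9.0333.
b = (√(2b))²/2 = 81.6000/2 = 40.8000.
(Check via u − w = 2F/√(2b): u − w = -5.3031, 2F/√(2b) = -5.3031.)

b = 40.8 N·s/m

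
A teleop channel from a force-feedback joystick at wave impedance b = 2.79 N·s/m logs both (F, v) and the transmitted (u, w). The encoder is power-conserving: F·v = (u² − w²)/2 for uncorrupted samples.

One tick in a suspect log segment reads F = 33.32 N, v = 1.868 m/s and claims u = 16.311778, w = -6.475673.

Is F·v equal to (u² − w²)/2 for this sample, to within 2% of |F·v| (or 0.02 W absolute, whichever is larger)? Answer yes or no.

no

F·v = 33.32×1.868 = 62.241760 W.
(u² − w²)/2 = (266.074102 − 41.934341)/2 = 112.069880 W.
|Δ| = 49.828120;  2% of max(1, |F·v|) = 1.244835.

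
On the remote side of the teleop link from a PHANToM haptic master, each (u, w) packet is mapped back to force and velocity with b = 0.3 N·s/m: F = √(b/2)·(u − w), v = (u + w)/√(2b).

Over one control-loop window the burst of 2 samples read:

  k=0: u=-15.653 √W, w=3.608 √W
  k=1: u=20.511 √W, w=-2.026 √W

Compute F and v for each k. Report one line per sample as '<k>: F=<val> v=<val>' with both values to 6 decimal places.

k=0: u−w=-19.261000, u+w=-12.045000; √(b/2)=0.387298, √(2b)=0.774597; F=0.387298×(-19.261)=-7.459753, v=-12.045000/0.774597=-15.550028
k=1: u−w=22.537000, u+w=18.485000; √(b/2)=0.387298, √(2b)=0.774597; F=0.387298×22.537=8.728543, v=18.485000/0.774597=23.864032

0: F=-7.459753 v=-15.550028
1: F=8.728543 v=23.864032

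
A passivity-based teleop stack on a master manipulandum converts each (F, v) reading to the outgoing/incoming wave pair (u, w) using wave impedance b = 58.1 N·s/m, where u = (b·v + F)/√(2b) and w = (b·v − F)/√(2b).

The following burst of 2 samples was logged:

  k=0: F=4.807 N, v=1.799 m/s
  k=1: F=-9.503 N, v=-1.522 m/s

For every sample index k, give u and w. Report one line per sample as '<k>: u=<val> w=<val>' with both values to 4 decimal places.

0: u=10.1422 w=9.2503
1: u=-9.0849 w=-7.3217

k=0: b·v=58.1×1.799=104.5219; √(2b)=10.7796; u=(104.5219+4.807)/10.7796=10.1422, w=(104.5219−4.807)/10.7796=9.2503
k=1: b·v=58.1×(-1.522)=-88.4282; √(2b)=10.7796; u=(-88.4282+(-9.503))/10.7796=-9.0849, w=(-88.4282−(-9.503))/10.7796=-7.3217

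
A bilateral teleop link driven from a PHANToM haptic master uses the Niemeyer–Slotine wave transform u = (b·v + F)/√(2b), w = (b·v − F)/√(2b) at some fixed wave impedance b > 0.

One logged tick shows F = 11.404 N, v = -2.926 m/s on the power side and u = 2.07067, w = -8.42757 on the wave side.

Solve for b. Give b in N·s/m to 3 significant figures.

b = 2.36 N·s/m

u + w = -6.3569;  u + w = √(2b)·v, so √(2b) = -6.3569/(-2.926) = 2.1726.
b = (√(2b))²/2 = 4.7200/2 = 2.3600.
(Check via u − w = 2F/√(2b): u − w = 10.4982, 2F/√(2b) = 10.4982.)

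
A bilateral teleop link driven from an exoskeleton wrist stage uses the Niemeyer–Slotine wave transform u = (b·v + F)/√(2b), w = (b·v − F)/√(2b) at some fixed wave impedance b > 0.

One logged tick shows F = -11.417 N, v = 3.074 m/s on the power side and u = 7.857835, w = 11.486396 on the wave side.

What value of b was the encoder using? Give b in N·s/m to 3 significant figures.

b = 19.8 N·s/m

u + w = 19.344231;  u + w = √(2b)·v, so √(2b) = 19.344231/3.074 = 6.292853.
b = (√(2b))²/2 = 39.600002/2 = 19.800001.
(Check via u − w = 2F/√(2b): u − w = -3.628561, 2F/√(2b) = -3.628561.)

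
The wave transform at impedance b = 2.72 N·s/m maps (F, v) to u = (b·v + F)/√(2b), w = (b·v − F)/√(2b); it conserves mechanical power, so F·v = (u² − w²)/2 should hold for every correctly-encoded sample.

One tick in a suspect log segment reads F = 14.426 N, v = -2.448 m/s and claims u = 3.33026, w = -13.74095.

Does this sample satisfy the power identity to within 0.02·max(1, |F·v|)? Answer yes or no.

F·v = 14.426×(-2.448) = -35.3148 W.
(u² − w²)/2 = (11.0906 − 188.8137)/2 = -88.8615 W.
|Δ| = 53.5467;  2% of max(1, |F·v|) = 0.7063.

no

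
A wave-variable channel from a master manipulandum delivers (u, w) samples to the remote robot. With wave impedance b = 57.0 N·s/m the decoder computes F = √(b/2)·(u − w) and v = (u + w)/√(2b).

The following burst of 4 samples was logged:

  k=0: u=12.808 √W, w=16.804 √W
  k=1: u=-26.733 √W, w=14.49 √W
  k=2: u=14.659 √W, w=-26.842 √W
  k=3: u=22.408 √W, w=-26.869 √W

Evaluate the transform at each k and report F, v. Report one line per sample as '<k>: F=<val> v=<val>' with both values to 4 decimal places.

0: F=-21.3328 v=2.7734
1: F=-220.0706 v=-1.1467
2: F=221.5547 v=-1.1410
3: F=263.0672 v=-0.4178

k=0: u−w=-3.9960, u+w=29.6120; √(b/2)=5.3385, √(2b)=10.6771; F=5.3385×(-3.996)=-21.3328, v=29.6120/10.6771=2.7734
k=1: u−w=-41.2230, u+w=-12.2430; √(b/2)=5.3385, √(2b)=10.6771; F=5.3385×(-41.223)=-220.0706, v=-12.2430/10.6771=-1.1467
k=2: u−w=41.5010, u+w=-12.1830; √(b/2)=5.3385, √(2b)=10.6771; F=5.3385×41.501=221.5547, v=-12.1830/10.6771=-1.1410
k=3: u−w=49.2770, u+w=-4.4610; √(b/2)=5.3385, √(2b)=10.6771; F=5.3385×49.277=263.0672, v=-4.4610/10.6771=-0.4178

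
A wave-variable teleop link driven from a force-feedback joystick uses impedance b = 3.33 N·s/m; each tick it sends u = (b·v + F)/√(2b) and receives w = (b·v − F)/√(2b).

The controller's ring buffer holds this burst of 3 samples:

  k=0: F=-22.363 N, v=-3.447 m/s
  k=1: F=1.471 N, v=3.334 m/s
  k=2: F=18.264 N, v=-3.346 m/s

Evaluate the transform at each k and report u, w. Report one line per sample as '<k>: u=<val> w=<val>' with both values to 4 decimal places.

k=0: b·v=3.33×(-3.447)=-11.4785; √(2b)=2.5807; u=(-11.4785+(-22.363))/2.5807=-13.1133, w=(-11.4785−(-22.363))/2.5807=4.2177
k=1: b·v=3.33×3.334=11.1022; √(2b)=2.5807; u=(11.1022+1.471)/2.5807=4.8720, w=(11.1022−1.471)/2.5807=3.7320
k=2: b·v=3.33×(-3.346)=-11.1422; √(2b)=2.5807; u=(-11.1422+18.264)/2.5807=2.7596, w=(-11.1422−18.264)/2.5807=-11.3947

0: u=-13.1133 w=4.2177
1: u=4.8720 w=3.7320
2: u=2.7596 w=-11.3947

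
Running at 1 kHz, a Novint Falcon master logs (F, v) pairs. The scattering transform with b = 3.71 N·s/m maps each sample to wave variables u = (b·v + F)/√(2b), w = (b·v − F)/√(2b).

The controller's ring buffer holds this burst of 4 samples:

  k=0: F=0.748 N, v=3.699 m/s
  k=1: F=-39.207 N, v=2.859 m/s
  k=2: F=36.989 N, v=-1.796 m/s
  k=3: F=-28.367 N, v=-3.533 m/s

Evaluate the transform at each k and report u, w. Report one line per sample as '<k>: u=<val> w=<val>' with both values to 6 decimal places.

k=0: b·v=3.71×3.699=13.723290; √(2b)=2.723968; u=(13.723290+0.748)/2.723968=5.312578, w=(13.723290−0.748)/2.723968=4.763379
k=1: b·v=3.71×2.859=10.606890; √(2b)=2.723968; u=(10.606890+(-39.207))/2.723968=-10.499431, w=(10.606890−(-39.207))/2.723968=18.287254
k=2: b·v=3.71×(-1.796)=-6.663160; √(2b)=2.723968; u=(-6.663160+36.989)/2.723968=11.132966, w=(-6.663160−36.989)/2.723968=-16.025212
k=3: b·v=3.71×(-3.533)=-13.107430; √(2b)=2.723968; u=(-13.107430+(-28.367))/2.723968=-15.225742, w=(-13.107430−(-28.367))/2.723968=5.601964

0: u=5.312578 w=4.763379
1: u=-10.499431 w=18.287254
2: u=11.132966 w=-16.025212
3: u=-15.225742 w=5.601964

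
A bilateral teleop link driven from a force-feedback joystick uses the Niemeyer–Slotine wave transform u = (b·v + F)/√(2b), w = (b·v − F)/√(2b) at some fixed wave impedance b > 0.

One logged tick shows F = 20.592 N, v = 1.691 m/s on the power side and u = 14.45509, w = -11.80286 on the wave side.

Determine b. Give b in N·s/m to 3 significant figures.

u + w = 2.6522;  u + w = √(2b)·v, so √(2b) = 2.6522/1.691 = 1.5684.
b = (√(2b))²/2 = 2.4600/2 = 1.2300.
(Check via u − w = 2F/√(2b): u − w = 26.2580, 2F/√(2b) = 26.2580.)

b = 1.23 N·s/m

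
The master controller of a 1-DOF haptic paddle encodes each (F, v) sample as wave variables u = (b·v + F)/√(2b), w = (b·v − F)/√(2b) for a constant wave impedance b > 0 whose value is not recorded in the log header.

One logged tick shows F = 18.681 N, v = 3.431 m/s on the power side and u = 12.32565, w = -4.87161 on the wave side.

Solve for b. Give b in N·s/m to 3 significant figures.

b = 2.36 N·s/m

u + w = 7.4540;  u + w = √(2b)·v, so √(2b) = 7.4540/3.431 = 2.1726.
b = (√(2b))²/2 = 4.7200/2 = 2.3600.
(Check via u − w = 2F/√(2b): u − w = 17.1973, 2F/√(2b) = 17.1973.)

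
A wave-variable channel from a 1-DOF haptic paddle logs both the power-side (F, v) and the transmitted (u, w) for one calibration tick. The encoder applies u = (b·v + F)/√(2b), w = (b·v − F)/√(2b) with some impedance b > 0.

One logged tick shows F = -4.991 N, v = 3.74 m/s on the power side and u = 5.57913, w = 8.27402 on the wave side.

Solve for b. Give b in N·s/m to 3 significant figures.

u + w = 13.8531;  u + w = √(2b)·v, so √(2b) = 13.8531/3.74 = 3.7041.
b = (√(2b))²/2 = 13.7200/2 = 6.8600.
(Check via u − w = 2F/√(2b): u − w = -2.6949, 2F/√(2b) = -2.6949.)

b = 6.86 N·s/m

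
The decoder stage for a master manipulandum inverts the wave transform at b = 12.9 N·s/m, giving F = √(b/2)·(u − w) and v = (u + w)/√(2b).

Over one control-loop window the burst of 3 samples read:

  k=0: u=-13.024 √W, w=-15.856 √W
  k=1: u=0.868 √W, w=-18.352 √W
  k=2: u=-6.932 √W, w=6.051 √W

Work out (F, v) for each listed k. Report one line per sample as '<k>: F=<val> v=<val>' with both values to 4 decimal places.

0: F=7.1924 v=-5.6857
1: F=48.8127 v=-3.4422
2: F=-32.9727 v=-0.1734

k=0: u−w=2.8320, u+w=-28.8800; √(b/2)=2.5397, √(2b)=5.0794; F=2.5397×2.832=7.1924, v=-28.8800/5.0794=-5.6857
k=1: u−w=19.2200, u+w=-17.4840; √(b/2)=2.5397, √(2b)=5.0794; F=2.5397×19.22=48.8127, v=-17.4840/5.0794=-3.4422
k=2: u−w=-12.9830, u+w=-0.8810; √(b/2)=2.5397, √(2b)=5.0794; F=2.5397×(-12.983)=-32.9727, v=-0.8810/5.0794=-0.1734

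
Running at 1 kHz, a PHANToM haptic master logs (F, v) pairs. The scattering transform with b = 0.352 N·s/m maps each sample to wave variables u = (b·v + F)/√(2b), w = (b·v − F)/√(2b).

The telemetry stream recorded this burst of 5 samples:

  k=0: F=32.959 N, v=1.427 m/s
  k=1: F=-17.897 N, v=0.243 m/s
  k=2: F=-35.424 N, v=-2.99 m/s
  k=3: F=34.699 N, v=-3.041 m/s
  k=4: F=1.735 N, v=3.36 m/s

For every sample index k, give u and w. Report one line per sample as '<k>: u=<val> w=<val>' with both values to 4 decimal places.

k=0: b·v=0.352×1.427=0.5023; √(2b)=0.8390; u=(0.5023+32.959)/0.8390=39.8801, w=(0.5023−32.959)/0.8390=-38.6828
k=1: b·v=0.352×0.243=0.0855; √(2b)=0.8390; u=(0.0855+(-17.897))/0.8390=-21.2282, w=(0.0855−(-17.897))/0.8390=21.4321
k=2: b·v=0.352×(-2.99)=-1.0525; √(2b)=0.8390; u=(-1.0525+(-35.424))/0.8390=-43.4737, w=(-1.0525−(-35.424))/0.8390=40.9649
k=3: b·v=0.352×(-3.041)=-1.0704; √(2b)=0.8390; u=(-1.0704+34.699)/0.8390=40.0795, w=(-1.0704−34.699)/0.8390=-42.6310
k=4: b·v=0.352×3.36=1.1827; √(2b)=0.8390; u=(1.1827+1.735)/0.8390=3.4774, w=(1.1827−1.735)/0.8390=-0.6582

0: u=39.8801 w=-38.6828
1: u=-21.2282 w=21.4321
2: u=-43.4737 w=40.9649
3: u=40.0795 w=-42.6310
4: u=3.4774 w=-0.6582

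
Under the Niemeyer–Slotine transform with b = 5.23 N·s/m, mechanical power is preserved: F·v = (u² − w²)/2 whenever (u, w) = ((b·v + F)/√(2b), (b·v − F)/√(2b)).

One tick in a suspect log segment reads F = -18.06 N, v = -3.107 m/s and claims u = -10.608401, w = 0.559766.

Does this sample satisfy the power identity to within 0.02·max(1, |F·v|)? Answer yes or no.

yes

F·v = (-18.06)×(-3.107) = 56.112420 W.
(u² − w²)/2 = (112.538172 − 0.313338)/2 = 56.112417 W.
|Δ| = 0.000003;  2% of max(1, |F·v|) = 1.122248.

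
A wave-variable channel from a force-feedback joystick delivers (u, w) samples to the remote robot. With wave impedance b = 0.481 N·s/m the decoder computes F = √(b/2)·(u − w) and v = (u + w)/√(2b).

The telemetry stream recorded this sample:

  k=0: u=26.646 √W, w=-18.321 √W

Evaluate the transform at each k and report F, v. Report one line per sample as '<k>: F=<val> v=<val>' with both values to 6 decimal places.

0: F=22.052176 v=8.487831

k=0: u−w=44.967000, u+w=8.325000; √(b/2)=0.490408, √(2b)=0.980816; F=0.490408×44.967=22.052176, v=8.325000/0.980816=8.487831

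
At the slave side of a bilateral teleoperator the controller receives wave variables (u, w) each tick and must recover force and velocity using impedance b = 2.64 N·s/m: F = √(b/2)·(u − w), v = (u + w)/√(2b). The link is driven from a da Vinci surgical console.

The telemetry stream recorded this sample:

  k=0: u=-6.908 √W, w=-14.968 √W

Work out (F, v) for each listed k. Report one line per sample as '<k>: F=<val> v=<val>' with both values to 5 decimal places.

0: F=9.26023 v=-9.52031

k=0: u−w=8.06000, u+w=-21.87600; √(b/2)=1.14891, √(2b)=2.29783; F=1.14891×8.06=9.26023, v=-21.87600/2.29783=-9.52031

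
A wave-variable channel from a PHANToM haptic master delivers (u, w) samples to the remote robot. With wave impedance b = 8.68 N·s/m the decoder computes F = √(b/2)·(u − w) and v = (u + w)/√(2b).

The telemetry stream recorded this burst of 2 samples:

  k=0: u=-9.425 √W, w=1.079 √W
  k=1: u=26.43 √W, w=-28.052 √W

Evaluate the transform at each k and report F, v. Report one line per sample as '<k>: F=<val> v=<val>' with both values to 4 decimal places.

k=0: u−w=-10.5040, u+w=-8.3460; √(b/2)=2.0833, √(2b)=4.1665; F=2.0833×(-10.504)=-21.8826, v=-8.3460/4.1665=-2.0031
k=1: u−w=54.4820, u+w=-1.6220; √(b/2)=2.0833, √(2b)=4.1665; F=2.0833×54.482=113.5005, v=-1.6220/4.1665=-0.3893

0: F=-21.8826 v=-2.0031
1: F=113.5005 v=-0.3893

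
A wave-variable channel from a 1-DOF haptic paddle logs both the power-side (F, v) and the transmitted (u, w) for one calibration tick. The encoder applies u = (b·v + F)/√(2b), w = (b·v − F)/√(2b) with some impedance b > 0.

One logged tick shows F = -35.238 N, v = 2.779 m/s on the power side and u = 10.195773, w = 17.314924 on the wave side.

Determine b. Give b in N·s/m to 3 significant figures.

u + w = 27.510697;  u + w = √(2b)·v, so √(2b) = 27.510697/2.779 = 9.899495.
b = (√(2b))²/2 = 98.000004/2 = 49.000002.
(Check via u − w = 2F/√(2b): u − w = -7.119151, 2F/√(2b) = -7.119151.)

b = 49 N·s/m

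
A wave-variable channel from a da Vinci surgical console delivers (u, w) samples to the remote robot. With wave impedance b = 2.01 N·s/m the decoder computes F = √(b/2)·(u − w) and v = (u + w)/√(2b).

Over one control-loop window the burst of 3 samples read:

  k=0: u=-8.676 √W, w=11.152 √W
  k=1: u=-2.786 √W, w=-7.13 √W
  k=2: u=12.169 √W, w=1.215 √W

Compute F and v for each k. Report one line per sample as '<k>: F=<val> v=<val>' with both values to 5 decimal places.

0: F=-19.87751 v=1.23492
1: F=4.35485 v=-4.94565
2: F=10.98135 v=6.67533

k=0: u−w=-19.82800, u+w=2.47600; √(b/2)=1.00250, √(2b)=2.00499; F=1.00250×(-19.828)=-19.87751, v=2.47600/2.00499=1.23492
k=1: u−w=4.34400, u+w=-9.91600; √(b/2)=1.00250, √(2b)=2.00499; F=1.00250×4.344=4.35485, v=-9.91600/2.00499=-4.94565
k=2: u−w=10.95400, u+w=13.38400; √(b/2)=1.00250, √(2b)=2.00499; F=1.00250×10.954=10.98135, v=13.38400/2.00499=6.67533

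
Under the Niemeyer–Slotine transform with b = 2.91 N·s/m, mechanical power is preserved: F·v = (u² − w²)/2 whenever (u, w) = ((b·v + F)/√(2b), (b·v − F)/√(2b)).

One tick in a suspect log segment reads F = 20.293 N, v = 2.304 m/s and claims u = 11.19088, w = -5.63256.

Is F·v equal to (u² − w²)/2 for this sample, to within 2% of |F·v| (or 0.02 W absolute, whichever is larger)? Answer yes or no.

yes

F·v = 20.293×2.304 = 46.75507 W.
(u² − w²)/2 = (125.23580 − 31.72573)/2 = 46.75503 W.
|Δ| = 0.00004;  2% of max(1, |F·v|) = 0.93510.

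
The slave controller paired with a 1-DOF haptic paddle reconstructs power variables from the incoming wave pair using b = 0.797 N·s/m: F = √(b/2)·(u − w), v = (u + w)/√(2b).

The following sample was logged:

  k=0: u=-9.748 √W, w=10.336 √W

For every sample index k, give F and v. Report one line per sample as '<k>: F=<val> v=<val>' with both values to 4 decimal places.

k=0: u−w=-20.0840, u+w=0.5880; √(b/2)=0.6313, √(2b)=1.2625; F=0.6313×(-20.084)=-12.6784, v=0.5880/1.2625=0.4657

0: F=-12.6784 v=0.4657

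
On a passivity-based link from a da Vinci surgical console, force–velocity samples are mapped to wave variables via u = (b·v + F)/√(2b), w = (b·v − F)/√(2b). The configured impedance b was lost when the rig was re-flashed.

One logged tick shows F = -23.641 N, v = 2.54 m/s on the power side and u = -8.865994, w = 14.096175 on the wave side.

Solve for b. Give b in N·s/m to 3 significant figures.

u + w = 5.230181;  u + w = √(2b)·v, so √(2b) = 5.230181/2.54 = 2.059126.
b = (√(2b))²/2 = 4.240001/2 = 2.120001.
(Check via u − w = 2F/√(2b): u − w = -22.962169, 2F/√(2b) = -22.962165.)

b = 2.12 N·s/m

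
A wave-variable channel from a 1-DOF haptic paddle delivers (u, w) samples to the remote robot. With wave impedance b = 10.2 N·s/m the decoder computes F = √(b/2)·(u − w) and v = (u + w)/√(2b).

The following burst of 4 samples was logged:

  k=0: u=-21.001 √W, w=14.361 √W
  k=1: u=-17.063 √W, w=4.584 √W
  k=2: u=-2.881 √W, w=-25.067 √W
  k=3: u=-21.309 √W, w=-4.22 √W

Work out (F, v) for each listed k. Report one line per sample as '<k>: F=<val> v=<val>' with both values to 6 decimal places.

0: F=-79.858640 v=-1.470121
1: F=-48.885809 v=-2.762897
2: F=50.103042 v=-6.187791
3: F=-38.592396 v=-5.652216

k=0: u−w=-35.362000, u+w=-6.640000; √(b/2)=2.258318, √(2b)=4.516636; F=2.258318×(-35.362)=-79.858640, v=-6.640000/4.516636=-1.470121
k=1: u−w=-21.647000, u+w=-12.479000; √(b/2)=2.258318, √(2b)=4.516636; F=2.258318×(-21.647)=-48.885809, v=-12.479000/4.516636=-2.762897
k=2: u−w=22.186000, u+w=-27.948000; √(b/2)=2.258318, √(2b)=4.516636; F=2.258318×22.186=50.103042, v=-27.948000/4.516636=-6.187791
k=3: u−w=-17.089000, u+w=-25.529000; √(b/2)=2.258318, √(2b)=4.516636; F=2.258318×(-17.089)=-38.592396, v=-25.529000/4.516636=-5.652216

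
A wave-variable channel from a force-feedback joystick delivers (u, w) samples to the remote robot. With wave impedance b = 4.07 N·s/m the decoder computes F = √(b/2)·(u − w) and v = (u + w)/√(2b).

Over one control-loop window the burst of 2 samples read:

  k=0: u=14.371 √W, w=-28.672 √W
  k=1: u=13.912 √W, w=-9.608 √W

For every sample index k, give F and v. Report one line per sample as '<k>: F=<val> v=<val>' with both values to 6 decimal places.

k=0: u−w=43.043000, u+w=-14.301000; √(b/2)=1.426534, √(2b)=2.853069; F=1.426534×43.043=61.402314, v=-14.301000/2.853069=-5.012498
k=1: u−w=23.520000, u+w=4.304000; √(b/2)=1.426534, √(2b)=2.853069; F=1.426534×23.52=33.552086, v=4.304000/2.853069=1.508551

0: F=61.402314 v=-5.012498
1: F=33.552086 v=1.508551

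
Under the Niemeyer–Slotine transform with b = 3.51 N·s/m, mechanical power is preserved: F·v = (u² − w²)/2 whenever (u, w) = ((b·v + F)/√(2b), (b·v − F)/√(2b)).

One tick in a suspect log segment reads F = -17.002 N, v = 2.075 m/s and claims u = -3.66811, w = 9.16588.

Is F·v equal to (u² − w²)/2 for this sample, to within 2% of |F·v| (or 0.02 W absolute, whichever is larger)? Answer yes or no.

yes

F·v = (-17.002)×2.075 = -35.2792 W.
(u² − w²)/2 = (13.4550 − 84.0134)/2 = -35.2792 W.
|Δ| = 0.0000;  2% of max(1, |F·v|) = 0.7056.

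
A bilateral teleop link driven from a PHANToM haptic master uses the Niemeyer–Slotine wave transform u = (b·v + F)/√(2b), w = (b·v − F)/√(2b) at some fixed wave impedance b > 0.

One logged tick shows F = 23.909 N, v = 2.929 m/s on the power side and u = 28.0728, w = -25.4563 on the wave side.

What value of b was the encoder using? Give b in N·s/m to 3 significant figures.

b = 0.399 N·s/m

u + w = 2.61650;  u + w = √(2b)·v, so √(2b) = 2.61650/2.929 = 0.89331.
b = (√(2b))²/2 = 0.79800/2 = 0.39900.
(Check via u − w = 2F/√(2b): u − w = 53.52910, 2F/√(2b) = 53.52911.)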